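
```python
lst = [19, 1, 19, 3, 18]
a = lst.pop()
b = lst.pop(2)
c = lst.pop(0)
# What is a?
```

After line 1: lst = [19, 1, 19, 3, 18]
After line 2 (pop() -> a = 18): lst = [19, 1, 19, 3]
After line 3 (pop(2) -> b = 19): lst = [19, 1, 3]
After line 4 (pop(0) -> c = 19): lst = [1, 3]

18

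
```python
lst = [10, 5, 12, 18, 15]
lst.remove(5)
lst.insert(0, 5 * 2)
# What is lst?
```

After line 1: lst = [10, 5, 12, 18, 15]
After line 2 (remove first 5): lst = [10, 12, 18, 15]
After line 3 (insert 10 at index 0): lst = [10, 10, 12, 18, 15]

[10, 10, 12, 18, 15]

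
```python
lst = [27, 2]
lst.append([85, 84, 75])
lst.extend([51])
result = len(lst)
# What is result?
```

After line 1: lst = [27, 2]
After line 2 (append adds [85, 84, 75] as single element): lst = [27, 2, [85, 84, 75]]
After line 3 (extend unpacks [51], adds 51): lst = [27, 2, [85, 84, 75], 51]
After line 4: result = len(lst) = 4

4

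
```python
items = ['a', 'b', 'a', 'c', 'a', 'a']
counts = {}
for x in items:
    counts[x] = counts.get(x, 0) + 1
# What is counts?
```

Initial: counts = {}, items = ['a', 'b', 'a', 'c', 'a', 'a']
See 'a': counts = {'a': 1}
See 'b': counts = {'a': 1, 'b': 1}
See 'a': counts = {'a': 2, 'b': 1}
See 'c': counts = {'a': 2, 'b': 1, 'c': 1}
See 'a': counts = {'a': 3, 'b': 1, 'c': 1}
See 'a': counts = {'a': 4, 'b': 1, 'c': 1}

{'a': 4, 'b': 1, 'c': 1}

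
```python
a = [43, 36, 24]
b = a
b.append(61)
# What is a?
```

After line 1: a = [43, 36, 24]
After line 2 (b = a is an alias, same object): a = [43, 36, 24], b = [43, 36, 24]
After line 3 (b.append mutates the shared list): a = [43, 36, 24, 61], b = [43, 36, 24, 61]

[43, 36, 24, 61]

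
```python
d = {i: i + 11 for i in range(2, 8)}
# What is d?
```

{2: 13, 3: 14, 4: 15, 5: 16, 6: 17, 7: 18}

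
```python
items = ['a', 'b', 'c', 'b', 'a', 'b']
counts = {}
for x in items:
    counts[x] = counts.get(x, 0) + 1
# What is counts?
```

Initial: counts = {}, items = ['a', 'b', 'c', 'b', 'a', 'b']
See 'a': counts = {'a': 1}
See 'b': counts = {'a': 1, 'b': 1}
See 'c': counts = {'a': 1, 'b': 1, 'c': 1}
See 'b': counts = {'a': 1, 'b': 2, 'c': 1}
See 'a': counts = {'a': 2, 'b': 2, 'c': 1}
See 'b': counts = {'a': 2, 'b': 3, 'c': 1}

{'a': 2, 'b': 3, 'c': 1}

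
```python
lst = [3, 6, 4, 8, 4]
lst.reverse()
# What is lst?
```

[4, 8, 4, 6, 3]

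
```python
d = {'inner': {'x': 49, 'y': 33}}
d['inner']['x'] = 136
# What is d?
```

After line 1: d = {'inner': {'x': 49, 'y': 33}}
After line 2 (inner x overwritten): d = {'inner': {'x': 136, 'y': 33}}

{'inner': {'x': 136, 'y': 33}}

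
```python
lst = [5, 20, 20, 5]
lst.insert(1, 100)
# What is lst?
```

[5, 100, 20, 20, 5]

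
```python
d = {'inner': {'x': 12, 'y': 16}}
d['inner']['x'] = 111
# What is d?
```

After line 1: d = {'inner': {'x': 12, 'y': 16}}
After line 2 (inner x overwritten): d = {'inner': {'x': 111, 'y': 16}}

{'inner': {'x': 111, 'y': 16}}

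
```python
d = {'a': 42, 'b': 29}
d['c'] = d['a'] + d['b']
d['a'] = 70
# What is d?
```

After line 1: d = {'a': 42, 'b': 29}
After line 2 (d['c'] = 42 + 29): d = {'a': 42, 'b': 29, 'c': 71}
After line 3: d = {'a': 70, 'b': 29, 'c': 71}

{'a': 70, 'b': 29, 'c': 71}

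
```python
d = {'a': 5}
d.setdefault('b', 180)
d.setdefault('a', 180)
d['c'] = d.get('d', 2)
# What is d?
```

After line 1: d = {'a': 5}
After line 2 (setdefault adds 'b'=180): d = {'a': 5, 'b': 180}
After line 3 (setdefault 'a' no-op, already exists): d = {'a': 5, 'b': 180}
After line 4 (get('d', 2) returns default since 'd' not in d): d = {'a': 5, 'b': 180, 'c': 2}

{'a': 5, 'b': 180, 'c': 2}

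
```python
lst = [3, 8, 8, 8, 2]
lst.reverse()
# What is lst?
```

[2, 8, 8, 8, 3]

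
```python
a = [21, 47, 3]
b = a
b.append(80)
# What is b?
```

After line 1: a = [21, 47, 3]
After line 2 (b = a is an alias, same object): a = [21, 47, 3], b = [21, 47, 3]
After line 3 (b.append mutates the shared list): a = [21, 47, 3, 80], b = [21, 47, 3, 80]

[21, 47, 3, 80]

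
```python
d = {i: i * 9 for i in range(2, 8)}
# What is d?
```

{2: 18, 3: 27, 4: 36, 5: 45, 6: 54, 7: 63}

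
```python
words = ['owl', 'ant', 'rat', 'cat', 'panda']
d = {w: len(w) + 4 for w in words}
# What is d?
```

{'owl': 7, 'ant': 7, 'rat': 7, 'cat': 7, 'panda': 9}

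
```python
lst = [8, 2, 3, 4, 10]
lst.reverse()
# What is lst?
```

[10, 4, 3, 2, 8]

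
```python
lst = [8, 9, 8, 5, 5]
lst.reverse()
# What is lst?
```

[5, 5, 8, 9, 8]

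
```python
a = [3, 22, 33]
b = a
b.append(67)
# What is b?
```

After line 1: a = [3, 22, 33]
After line 2 (b = a is an alias, same object): a = [3, 22, 33], b = [3, 22, 33]
After line 3 (b.append mutates the shared list): a = [3, 22, 33, 67], b = [3, 22, 33, 67]

[3, 22, 33, 67]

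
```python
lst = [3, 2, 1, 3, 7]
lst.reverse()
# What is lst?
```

[7, 3, 1, 2, 3]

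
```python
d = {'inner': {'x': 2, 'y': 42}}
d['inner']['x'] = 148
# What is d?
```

After line 1: d = {'inner': {'x': 2, 'y': 42}}
After line 2 (inner x overwritten): d = {'inner': {'x': 148, 'y': 42}}

{'inner': {'x': 148, 'y': 42}}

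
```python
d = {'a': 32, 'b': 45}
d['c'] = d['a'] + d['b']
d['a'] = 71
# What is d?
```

After line 1: d = {'a': 32, 'b': 45}
After line 2 (d['c'] = 32 + 45): d = {'a': 32, 'b': 45, 'c': 77}
After line 3: d = {'a': 71, 'b': 45, 'c': 77}

{'a': 71, 'b': 45, 'c': 77}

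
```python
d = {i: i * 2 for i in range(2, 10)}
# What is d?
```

{2: 4, 3: 6, 4: 8, 5: 10, 6: 12, 7: 14, 8: 16, 9: 18}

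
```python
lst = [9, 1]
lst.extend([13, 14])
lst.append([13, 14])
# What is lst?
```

After line 1: lst = [9, 1]
After line 2 (extend unpacks [13, 14]): lst = [9, 1, 13, 14]
After line 3 (append adds [13, 14] as single element): lst = [9, 1, 13, 14, [13, 14]]

[9, 1, 13, 14, [13, 14]]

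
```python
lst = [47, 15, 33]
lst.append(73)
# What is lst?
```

[47, 15, 33, 73]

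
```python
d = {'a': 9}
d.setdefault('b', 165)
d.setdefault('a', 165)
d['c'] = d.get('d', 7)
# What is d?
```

After line 1: d = {'a': 9}
After line 2 (setdefault adds 'b'=165): d = {'a': 9, 'b': 165}
After line 3 (setdefault 'a' no-op, already exists): d = {'a': 9, 'b': 165}
After line 4 (get('d', 7) returns default since 'd' not in d): d = {'a': 9, 'b': 165, 'c': 7}

{'a': 9, 'b': 165, 'c': 7}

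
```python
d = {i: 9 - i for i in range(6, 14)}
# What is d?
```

{6: 3, 7: 2, 8: 1, 9: 0, 10: -1, 11: -2, 12: -3, 13: -4}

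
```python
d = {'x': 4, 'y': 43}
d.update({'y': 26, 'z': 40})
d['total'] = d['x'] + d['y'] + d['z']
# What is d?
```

After line 1: d = {'x': 4, 'y': 43}
After line 2 (y overwritten, z added): d = {'x': 4, 'y': 26, 'z': 40}
After line 3 (total = 4 + 26 + 40 = 70): d = {'x': 4, 'y': 26, 'z': 40, 'total': 70}

{'x': 4, 'y': 26, 'z': 40, 'total': 70}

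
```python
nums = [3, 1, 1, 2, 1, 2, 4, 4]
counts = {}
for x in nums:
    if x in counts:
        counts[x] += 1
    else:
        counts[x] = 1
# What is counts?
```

Initial: counts = {}, nums = [3, 1, 1, 2, 1, 2, 4, 4]
See 3: counts = {3: 1}
See 1: counts = {3: 1, 1: 1}
See 1: counts = {3: 1, 1: 2}
See 2: counts = {3: 1, 1: 2, 2: 1}
See 1: counts = {3: 1, 1: 3, 2: 1}
See 2: counts = {3: 1, 1: 3, 2: 2}
See 4: counts = {3: 1, 1: 3, 2: 2, 4: 1}
See 4: counts = {3: 1, 1: 3, 2: 2, 4: 2}

{3: 1, 1: 3, 2: 2, 4: 2}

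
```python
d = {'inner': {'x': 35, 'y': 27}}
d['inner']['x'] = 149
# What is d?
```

After line 1: d = {'inner': {'x': 35, 'y': 27}}
After line 2 (inner x overwritten): d = {'inner': {'x': 149, 'y': 27}}

{'inner': {'x': 149, 'y': 27}}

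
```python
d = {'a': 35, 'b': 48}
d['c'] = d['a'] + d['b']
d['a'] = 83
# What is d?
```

After line 1: d = {'a': 35, 'b': 48}
After line 2 (d['c'] = 35 + 48): d = {'a': 35, 'b': 48, 'c': 83}
After line 3: d = {'a': 83, 'b': 48, 'c': 83}

{'a': 83, 'b': 48, 'c': 83}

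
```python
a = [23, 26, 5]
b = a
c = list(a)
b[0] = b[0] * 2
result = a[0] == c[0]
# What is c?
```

After line 1: a = [23, 26, 5]
After line 2 (b = a, alias): a = [23, 26, 5], b = [23, 26, 5]
After line 3 (c = list(a) is a copy, new object): c = [23, 26, 5]
After line 4 (b[0] = 23 * 2 = 46; mutates shared a/b): a = b = [46, 26, 5], c = [23, 26, 5]
After line 5 (a[0] = 46, c[0] = 23; result = False)

[23, 26, 5]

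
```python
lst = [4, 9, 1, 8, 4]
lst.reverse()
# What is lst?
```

[4, 8, 1, 9, 4]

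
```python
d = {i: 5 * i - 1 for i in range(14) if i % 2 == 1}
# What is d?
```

{1: 4, 3: 14, 5: 24, 7: 34, 9: 44, 11: 54, 13: 64}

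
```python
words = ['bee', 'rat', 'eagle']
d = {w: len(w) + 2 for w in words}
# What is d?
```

{'bee': 5, 'rat': 5, 'eagle': 7}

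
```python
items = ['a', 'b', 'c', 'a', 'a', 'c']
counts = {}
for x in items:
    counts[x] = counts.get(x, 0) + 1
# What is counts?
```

Initial: counts = {}, items = ['a', 'b', 'c', 'a', 'a', 'c']
See 'a': counts = {'a': 1}
See 'b': counts = {'a': 1, 'b': 1}
See 'c': counts = {'a': 1, 'b': 1, 'c': 1}
See 'a': counts = {'a': 2, 'b': 1, 'c': 1}
See 'a': counts = {'a': 3, 'b': 1, 'c': 1}
See 'c': counts = {'a': 3, 'b': 1, 'c': 2}

{'a': 3, 'b': 1, 'c': 2}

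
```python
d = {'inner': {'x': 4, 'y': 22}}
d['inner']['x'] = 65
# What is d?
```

After line 1: d = {'inner': {'x': 4, 'y': 22}}
After line 2 (inner x overwritten): d = {'inner': {'x': 65, 'y': 22}}

{'inner': {'x': 65, 'y': 22}}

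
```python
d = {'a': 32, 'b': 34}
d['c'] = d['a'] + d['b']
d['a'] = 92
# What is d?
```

After line 1: d = {'a': 32, 'b': 34}
After line 2 (d['c'] = 32 + 34): d = {'a': 32, 'b': 34, 'c': 66}
After line 3: d = {'a': 92, 'b': 34, 'c': 66}

{'a': 92, 'b': 34, 'c': 66}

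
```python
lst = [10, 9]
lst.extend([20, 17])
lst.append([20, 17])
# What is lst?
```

After line 1: lst = [10, 9]
After line 2 (extend unpacks [20, 17]): lst = [10, 9, 20, 17]
After line 3 (append adds [20, 17] as single element): lst = [10, 9, 20, 17, [20, 17]]

[10, 9, 20, 17, [20, 17]]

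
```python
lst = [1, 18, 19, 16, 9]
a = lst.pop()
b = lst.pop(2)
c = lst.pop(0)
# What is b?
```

After line 1: lst = [1, 18, 19, 16, 9]
After line 2 (pop() -> a = 9): lst = [1, 18, 19, 16]
After line 3 (pop(2) -> b = 19): lst = [1, 18, 16]
After line 4 (pop(0) -> c = 1): lst = [18, 16]

19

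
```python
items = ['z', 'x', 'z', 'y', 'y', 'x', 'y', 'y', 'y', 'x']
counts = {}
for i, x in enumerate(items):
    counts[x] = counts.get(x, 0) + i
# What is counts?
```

Initial: counts = {}, items = ['z', 'x', 'z', 'y', 'y', 'x', 'y', 'y', 'y', 'x']
i=0, x='z': counts = {'z': 0}
i=1, x='x': counts = {'z': 0, 'x': 1}
i=2, x='z': counts = {'z': 2, 'x': 1}
i=3, x='y': counts = {'z': 2, 'x': 1, 'y': 3}
i=4, x='y': counts = {'z': 2, 'x': 1, 'y': 7}
i=5, x='x': counts = {'z': 2, 'x': 6, 'y': 7}
i=6, x='y': counts = {'z': 2, 'x': 6, 'y': 13}
i=7, x='y': counts = {'z': 2, 'x': 6, 'y': 20}
i=8, x='y': counts = {'z': 2, 'x': 6, 'y': 28}
i=9, x='x': counts = {'z': 2, 'x': 15, 'y': 28}

{'z': 2, 'x': 15, 'y': 28}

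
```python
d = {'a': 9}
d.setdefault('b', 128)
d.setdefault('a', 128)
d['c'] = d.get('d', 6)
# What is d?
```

After line 1: d = {'a': 9}
After line 2 (setdefault adds 'b'=128): d = {'a': 9, 'b': 128}
After line 3 (setdefault 'a' no-op, already exists): d = {'a': 9, 'b': 128}
After line 4 (get('d', 6) returns default since 'd' not in d): d = {'a': 9, 'b': 128, 'c': 6}

{'a': 9, 'b': 128, 'c': 6}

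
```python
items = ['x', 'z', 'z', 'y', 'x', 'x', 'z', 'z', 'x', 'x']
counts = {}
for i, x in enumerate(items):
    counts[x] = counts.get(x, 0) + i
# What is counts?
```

Initial: counts = {}, items = ['x', 'z', 'z', 'y', 'x', 'x', 'z', 'z', 'x', 'x']
i=0, x='x': counts = {'x': 0}
i=1, x='z': counts = {'x': 0, 'z': 1}
i=2, x='z': counts = {'x': 0, 'z': 3}
i=3, x='y': counts = {'x': 0, 'z': 3, 'y': 3}
i=4, x='x': counts = {'x': 4, 'z': 3, 'y': 3}
i=5, x='x': counts = {'x': 9, 'z': 3, 'y': 3}
i=6, x='z': counts = {'x': 9, 'z': 9, 'y': 3}
i=7, x='z': counts = {'x': 9, 'z': 16, 'y': 3}
i=8, x='x': counts = {'x': 17, 'z': 16, 'y': 3}
i=9, x='x': counts = {'x': 26, 'z': 16, 'y': 3}

{'x': 26, 'z': 16, 'y': 3}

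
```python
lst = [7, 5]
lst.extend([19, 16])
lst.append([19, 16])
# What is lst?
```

After line 1: lst = [7, 5]
After line 2 (extend unpacks [19, 16]): lst = [7, 5, 19, 16]
After line 3 (append adds [19, 16] as single element): lst = [7, 5, 19, 16, [19, 16]]

[7, 5, 19, 16, [19, 16]]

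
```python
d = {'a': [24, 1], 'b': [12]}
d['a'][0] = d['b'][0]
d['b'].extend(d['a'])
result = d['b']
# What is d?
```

After line 1: d = {'a': [24, 1], 'b': [12]}
After line 2 (a[0] = b[0] = 12): d = {'a': [12, 1], 'b': [12]}
After line 3 (b.extend(a) appends [12, 1]): d = {'a': [12, 1], 'b': [12, 12, 1]}
After line 4: result = d['b'] = [12, 12, 1]

{'a': [12, 1], 'b': [12, 12, 1]}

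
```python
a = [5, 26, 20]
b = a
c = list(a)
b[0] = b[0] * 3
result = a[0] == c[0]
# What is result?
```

After line 1: a = [5, 26, 20]
After line 2 (b = a, alias): a = [5, 26, 20], b = [5, 26, 20]
After line 3 (c = list(a) is a copy, new object): c = [5, 26, 20]
After line 4 (b[0] = 5 * 3 = 15; mutates shared a/b): a = b = [15, 26, 20], c = [5, 26, 20]
After line 5 (a[0] = 15, c[0] = 5; result = False)

False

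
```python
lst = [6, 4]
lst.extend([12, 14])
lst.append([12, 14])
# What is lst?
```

After line 1: lst = [6, 4]
After line 2 (extend unpacks [12, 14]): lst = [6, 4, 12, 14]
After line 3 (append adds [12, 14] as single element): lst = [6, 4, 12, 14, [12, 14]]

[6, 4, 12, 14, [12, 14]]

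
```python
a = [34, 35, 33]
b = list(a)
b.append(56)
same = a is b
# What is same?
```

After line 1: a = [34, 35, 33]
After line 2 (b = list(a) is a shallow copy, new object): a = [34, 35, 33], b = [34, 35, 33]
After line 3 (append only mutates b): a = [34, 35, 33], b = [34, 35, 33, 56]
After line 4 (same = a is b; different objects -> False): same = False

False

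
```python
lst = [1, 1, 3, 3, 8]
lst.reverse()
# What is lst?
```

[8, 3, 3, 1, 1]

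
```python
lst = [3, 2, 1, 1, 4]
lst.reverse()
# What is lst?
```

[4, 1, 1, 2, 3]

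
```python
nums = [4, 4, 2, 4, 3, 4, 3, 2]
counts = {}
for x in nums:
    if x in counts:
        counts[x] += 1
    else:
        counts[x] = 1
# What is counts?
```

Initial: counts = {}, nums = [4, 4, 2, 4, 3, 4, 3, 2]
See 4: counts = {4: 1}
See 4: counts = {4: 2}
See 2: counts = {4: 2, 2: 1}
See 4: counts = {4: 3, 2: 1}
See 3: counts = {4: 3, 2: 1, 3: 1}
See 4: counts = {4: 4, 2: 1, 3: 1}
See 3: counts = {4: 4, 2: 1, 3: 2}
See 2: counts = {4: 4, 2: 2, 3: 2}

{4: 4, 2: 2, 3: 2}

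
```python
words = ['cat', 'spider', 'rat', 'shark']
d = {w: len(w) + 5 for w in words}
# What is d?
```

{'cat': 8, 'spider': 11, 'rat': 8, 'shark': 10}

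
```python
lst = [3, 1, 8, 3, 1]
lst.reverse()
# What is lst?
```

[1, 3, 8, 1, 3]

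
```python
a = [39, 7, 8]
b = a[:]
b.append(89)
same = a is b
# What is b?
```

After line 1: a = [39, 7, 8]
After line 2 (b = a[:] is a shallow copy, new object): a = [39, 7, 8], b = [39, 7, 8]
After line 3 (append only mutates b): a = [39, 7, 8], b = [39, 7, 8, 89]
After line 4 (same = a is b; different objects -> False): same = False

[39, 7, 8, 89]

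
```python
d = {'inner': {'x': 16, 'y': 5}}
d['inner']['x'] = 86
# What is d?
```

After line 1: d = {'inner': {'x': 16, 'y': 5}}
After line 2 (inner x overwritten): d = {'inner': {'x': 86, 'y': 5}}

{'inner': {'x': 86, 'y': 5}}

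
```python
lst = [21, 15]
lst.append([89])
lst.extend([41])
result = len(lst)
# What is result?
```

After line 1: lst = [21, 15]
After line 2 (append adds [89] as single element): lst = [21, 15, [89]]
After line 3 (extend unpacks [41], adds 41): lst = [21, 15, [89], 41]
After line 4: result = len(lst) = 4

4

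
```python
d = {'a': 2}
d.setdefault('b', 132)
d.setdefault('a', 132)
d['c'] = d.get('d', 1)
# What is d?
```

After line 1: d = {'a': 2}
After line 2 (setdefault adds 'b'=132): d = {'a': 2, 'b': 132}
After line 3 (setdefault 'a' no-op, already exists): d = {'a': 2, 'b': 132}
After line 4 (get('d', 1) returns default since 'd' not in d): d = {'a': 2, 'b': 132, 'c': 1}

{'a': 2, 'b': 132, 'c': 1}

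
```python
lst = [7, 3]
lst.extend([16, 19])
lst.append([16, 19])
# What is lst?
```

After line 1: lst = [7, 3]
After line 2 (extend unpacks [16, 19]): lst = [7, 3, 16, 19]
After line 3 (append adds [16, 19] as single element): lst = [7, 3, 16, 19, [16, 19]]

[7, 3, 16, 19, [16, 19]]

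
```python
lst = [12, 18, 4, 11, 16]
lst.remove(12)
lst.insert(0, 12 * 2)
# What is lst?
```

After line 1: lst = [12, 18, 4, 11, 16]
After line 2 (remove first 12): lst = [18, 4, 11, 16]
After line 3 (insert 24 at index 0): lst = [24, 18, 4, 11, 16]

[24, 18, 4, 11, 16]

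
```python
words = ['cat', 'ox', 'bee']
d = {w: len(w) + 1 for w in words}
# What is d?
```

{'cat': 4, 'ox': 3, 'bee': 4}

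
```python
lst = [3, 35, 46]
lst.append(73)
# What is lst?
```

[3, 35, 46, 73]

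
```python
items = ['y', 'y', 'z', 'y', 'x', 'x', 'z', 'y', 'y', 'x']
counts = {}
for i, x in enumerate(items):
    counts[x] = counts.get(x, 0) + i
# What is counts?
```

Initial: counts = {}, items = ['y', 'y', 'z', 'y', 'x', 'x', 'z', 'y', 'y', 'x']
i=0, x='y': counts = {'y': 0}
i=1, x='y': counts = {'y': 1}
i=2, x='z': counts = {'y': 1, 'z': 2}
i=3, x='y': counts = {'y': 4, 'z': 2}
i=4, x='x': counts = {'y': 4, 'z': 2, 'x': 4}
i=5, x='x': counts = {'y': 4, 'z': 2, 'x': 9}
i=6, x='z': counts = {'y': 4, 'z': 8, 'x': 9}
i=7, x='y': counts = {'y': 11, 'z': 8, 'x': 9}
i=8, x='y': counts = {'y': 19, 'z': 8, 'x': 9}
i=9, x='x': counts = {'y': 19, 'z': 8, 'x': 18}

{'y': 19, 'z': 8, 'x': 18}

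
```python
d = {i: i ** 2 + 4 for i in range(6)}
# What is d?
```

{0: 4, 1: 5, 2: 8, 3: 13, 4: 20, 5: 29}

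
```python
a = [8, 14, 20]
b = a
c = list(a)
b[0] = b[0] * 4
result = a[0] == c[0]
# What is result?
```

After line 1: a = [8, 14, 20]
After line 2 (b = a, alias): a = [8, 14, 20], b = [8, 14, 20]
After line 3 (c = list(a) is a copy, new object): c = [8, 14, 20]
After line 4 (b[0] = 8 * 4 = 32; mutates shared a/b): a = b = [32, 14, 20], c = [8, 14, 20]
After line 5 (a[0] = 32, c[0] = 8; result = False)

False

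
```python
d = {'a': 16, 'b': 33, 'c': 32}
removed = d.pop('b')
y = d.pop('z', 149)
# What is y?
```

After line 1: d = {'a': 16, 'b': 33, 'c': 32}
After line 2 (pop 'b' returns 33): d = {'a': 16, 'c': 32}, removed = 33
After line 3 (pop 'z' missing, returns default 149): d = {'a': 16, 'c': 32}, y = 149

149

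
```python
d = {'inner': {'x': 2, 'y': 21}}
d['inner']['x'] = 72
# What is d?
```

After line 1: d = {'inner': {'x': 2, 'y': 21}}
After line 2 (inner x overwritten): d = {'inner': {'x': 72, 'y': 21}}

{'inner': {'x': 72, 'y': 21}}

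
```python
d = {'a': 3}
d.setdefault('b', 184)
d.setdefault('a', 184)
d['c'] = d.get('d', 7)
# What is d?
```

After line 1: d = {'a': 3}
After line 2 (setdefault adds 'b'=184): d = {'a': 3, 'b': 184}
After line 3 (setdefault 'a' no-op, already exists): d = {'a': 3, 'b': 184}
After line 4 (get('d', 7) returns default since 'd' not in d): d = {'a': 3, 'b': 184, 'c': 7}

{'a': 3, 'b': 184, 'c': 7}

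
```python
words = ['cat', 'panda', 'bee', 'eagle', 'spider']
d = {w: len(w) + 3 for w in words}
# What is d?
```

{'cat': 6, 'panda': 8, 'bee': 6, 'eagle': 8, 'spider': 9}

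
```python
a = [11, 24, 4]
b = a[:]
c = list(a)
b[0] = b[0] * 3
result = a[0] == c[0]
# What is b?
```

After line 1: a = [11, 24, 4]
After line 2 (b = a[:], copy): a = [11, 24, 4], b = [11, 24, 4]
After line 3 (c = list(a) is a copy, new object): c = [11, 24, 4]
After line 4 (b[0] = 11 * 3 = 33; only b mutates (copy)): a = [11, 24, 4], b = [33, 24, 4], c = [11, 24, 4]
After line 5 (a[0] = 11, c[0] = 11; result = True)

[33, 24, 4]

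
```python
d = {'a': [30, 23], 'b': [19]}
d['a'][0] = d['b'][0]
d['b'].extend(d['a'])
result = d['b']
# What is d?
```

After line 1: d = {'a': [30, 23], 'b': [19]}
After line 2 (a[0] = b[0] = 19): d = {'a': [19, 23], 'b': [19]}
After line 3 (b.extend(a) appends [19, 23]): d = {'a': [19, 23], 'b': [19, 19, 23]}
After line 4: result = d['b'] = [19, 19, 23]

{'a': [19, 23], 'b': [19, 19, 23]}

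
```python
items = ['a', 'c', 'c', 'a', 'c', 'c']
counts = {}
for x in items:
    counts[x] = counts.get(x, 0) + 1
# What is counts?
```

Initial: counts = {}, items = ['a', 'c', 'c', 'a', 'c', 'c']
See 'a': counts = {'a': 1}
See 'c': counts = {'a': 1, 'c': 1}
See 'c': counts = {'a': 1, 'c': 2}
See 'a': counts = {'a': 2, 'c': 2}
See 'c': counts = {'a': 2, 'c': 3}
See 'c': counts = {'a': 2, 'c': 4}

{'a': 2, 'c': 4}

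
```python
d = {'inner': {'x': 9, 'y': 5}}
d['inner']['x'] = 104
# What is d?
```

After line 1: d = {'inner': {'x': 9, 'y': 5}}
After line 2 (inner x overwritten): d = {'inner': {'x': 104, 'y': 5}}

{'inner': {'x': 104, 'y': 5}}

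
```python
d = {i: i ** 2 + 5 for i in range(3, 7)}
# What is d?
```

{3: 14, 4: 21, 5: 30, 6: 41}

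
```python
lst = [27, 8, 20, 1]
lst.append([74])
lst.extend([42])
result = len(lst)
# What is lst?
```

After line 1: lst = [27, 8, 20, 1]
After line 2 (append adds [74] as single element): lst = [27, 8, 20, 1, [74]]
After line 3 (extend unpacks [42], adds 42): lst = [27, 8, 20, 1, [74], 42]
After line 4: result = len(lst) = 6

[27, 8, 20, 1, [74], 42]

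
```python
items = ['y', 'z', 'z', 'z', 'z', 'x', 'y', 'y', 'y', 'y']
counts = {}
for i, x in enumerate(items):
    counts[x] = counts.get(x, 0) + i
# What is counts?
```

Initial: counts = {}, items = ['y', 'z', 'z', 'z', 'z', 'x', 'y', 'y', 'y', 'y']
i=0, x='y': counts = {'y': 0}
i=1, x='z': counts = {'y': 0, 'z': 1}
i=2, x='z': counts = {'y': 0, 'z': 3}
i=3, x='z': counts = {'y': 0, 'z': 6}
i=4, x='z': counts = {'y': 0, 'z': 10}
i=5, x='x': counts = {'y': 0, 'z': 10, 'x': 5}
i=6, x='y': counts = {'y': 6, 'z': 10, 'x': 5}
i=7, x='y': counts = {'y': 13, 'z': 10, 'x': 5}
i=8, x='y': counts = {'y': 21, 'z': 10, 'x': 5}
i=9, x='y': counts = {'y': 30, 'z': 10, 'x': 5}

{'y': 30, 'z': 10, 'x': 5}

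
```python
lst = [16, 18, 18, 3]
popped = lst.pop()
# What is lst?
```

[16, 18, 18]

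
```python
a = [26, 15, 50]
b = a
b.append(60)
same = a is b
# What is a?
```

After line 1: a = [26, 15, 50]
After line 2 (b = a is an alias, same object): a = [26, 15, 50], b = [26, 15, 50]
After line 3 (b.append mutates the shared list): a = [26, 15, 50, 60], b = [26, 15, 50, 60]
After line 4 (same = a is b; same object -> True): same = True

[26, 15, 50, 60]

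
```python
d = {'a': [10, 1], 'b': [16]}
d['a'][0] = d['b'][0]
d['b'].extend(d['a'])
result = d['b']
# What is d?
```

After line 1: d = {'a': [10, 1], 'b': [16]}
After line 2 (a[0] = b[0] = 16): d = {'a': [16, 1], 'b': [16]}
After line 3 (b.extend(a) appends [16, 1]): d = {'a': [16, 1], 'b': [16, 16, 1]}
After line 4: result = d['b'] = [16, 16, 1]

{'a': [16, 1], 'b': [16, 16, 1]}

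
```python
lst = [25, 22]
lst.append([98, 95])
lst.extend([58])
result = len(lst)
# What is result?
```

After line 1: lst = [25, 22]
After line 2 (append adds [98, 95] as single element): lst = [25, 22, [98, 95]]
After line 3 (extend unpacks [58], adds 58): lst = [25, 22, [98, 95], 58]
After line 4: result = len(lst) = 4

4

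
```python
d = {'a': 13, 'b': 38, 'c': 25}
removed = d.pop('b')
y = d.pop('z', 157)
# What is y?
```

After line 1: d = {'a': 13, 'b': 38, 'c': 25}
After line 2 (pop 'b' returns 38): d = {'a': 13, 'c': 25}, removed = 38
After line 3 (pop 'z' missing, returns default 157): d = {'a': 13, 'c': 25}, y = 157

157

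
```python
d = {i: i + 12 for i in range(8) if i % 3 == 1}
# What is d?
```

{1: 13, 4: 16, 7: 19}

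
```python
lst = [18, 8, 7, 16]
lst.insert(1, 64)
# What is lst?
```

[18, 64, 8, 7, 16]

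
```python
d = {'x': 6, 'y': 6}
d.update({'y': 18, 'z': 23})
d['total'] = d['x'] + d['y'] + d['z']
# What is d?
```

After line 1: d = {'x': 6, 'y': 6}
After line 2 (y overwritten, z added): d = {'x': 6, 'y': 18, 'z': 23}
After line 3 (total = 6 + 18 + 23 = 47): d = {'x': 6, 'y': 18, 'z': 23, 'total': 47}

{'x': 6, 'y': 18, 'z': 23, 'total': 47}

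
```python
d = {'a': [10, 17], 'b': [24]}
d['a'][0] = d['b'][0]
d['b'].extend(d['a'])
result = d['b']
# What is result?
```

After line 1: d = {'a': [10, 17], 'b': [24]}
After line 2 (a[0] = b[0] = 24): d = {'a': [24, 17], 'b': [24]}
After line 3 (b.extend(a) appends [24, 17]): d = {'a': [24, 17], 'b': [24, 24, 17]}
After line 4: result = d['b'] = [24, 24, 17]

[24, 24, 17]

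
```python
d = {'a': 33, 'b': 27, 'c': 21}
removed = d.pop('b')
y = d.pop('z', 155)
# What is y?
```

After line 1: d = {'a': 33, 'b': 27, 'c': 21}
After line 2 (pop 'b' returns 27): d = {'a': 33, 'c': 21}, removed = 27
After line 3 (pop 'z' missing, returns default 155): d = {'a': 33, 'c': 21}, y = 155

155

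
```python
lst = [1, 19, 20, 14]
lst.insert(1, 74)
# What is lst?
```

[1, 74, 19, 20, 14]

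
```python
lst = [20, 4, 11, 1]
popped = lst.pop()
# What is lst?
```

[20, 4, 11]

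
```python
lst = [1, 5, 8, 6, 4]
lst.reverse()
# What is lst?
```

[4, 6, 8, 5, 1]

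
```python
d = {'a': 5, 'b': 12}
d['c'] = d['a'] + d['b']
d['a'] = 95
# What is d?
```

After line 1: d = {'a': 5, 'b': 12}
After line 2 (d['c'] = 5 + 12): d = {'a': 5, 'b': 12, 'c': 17}
After line 3: d = {'a': 95, 'b': 12, 'c': 17}

{'a': 95, 'b': 12, 'c': 17}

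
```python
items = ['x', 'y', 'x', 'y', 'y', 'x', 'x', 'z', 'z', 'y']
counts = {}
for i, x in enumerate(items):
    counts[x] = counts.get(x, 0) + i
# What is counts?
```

Initial: counts = {}, items = ['x', 'y', 'x', 'y', 'y', 'x', 'x', 'z', 'z', 'y']
i=0, x='x': counts = {'x': 0}
i=1, x='y': counts = {'x': 0, 'y': 1}
i=2, x='x': counts = {'x': 2, 'y': 1}
i=3, x='y': counts = {'x': 2, 'y': 4}
i=4, x='y': counts = {'x': 2, 'y': 8}
i=5, x='x': counts = {'x': 7, 'y': 8}
i=6, x='x': counts = {'x': 13, 'y': 8}
i=7, x='z': counts = {'x': 13, 'y': 8, 'z': 7}
i=8, x='z': counts = {'x': 13, 'y': 8, 'z': 15}
i=9, x='y': counts = {'x': 13, 'y': 17, 'z': 15}

{'x': 13, 'y': 17, 'z': 15}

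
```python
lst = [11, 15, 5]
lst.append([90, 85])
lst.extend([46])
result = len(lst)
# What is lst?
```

After line 1: lst = [11, 15, 5]
After line 2 (append adds [90, 85] as single element): lst = [11, 15, 5, [90, 85]]
After line 3 (extend unpacks [46], adds 46): lst = [11, 15, 5, [90, 85], 46]
After line 4: result = len(lst) = 5

[11, 15, 5, [90, 85], 46]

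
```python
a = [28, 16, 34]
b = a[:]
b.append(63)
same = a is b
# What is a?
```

After line 1: a = [28, 16, 34]
After line 2 (b = a[:] is a shallow copy, new object): a = [28, 16, 34], b = [28, 16, 34]
After line 3 (append only mutates b): a = [28, 16, 34], b = [28, 16, 34, 63]
After line 4 (same = a is b; different objects -> False): same = False

[28, 16, 34]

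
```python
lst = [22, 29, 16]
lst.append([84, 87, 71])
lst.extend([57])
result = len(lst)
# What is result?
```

After line 1: lst = [22, 29, 16]
After line 2 (append adds [84, 87, 71] as single element): lst = [22, 29, 16, [84, 87, 71]]
After line 3 (extend unpacks [57], adds 57): lst = [22, 29, 16, [84, 87, 71], 57]
After line 4: result = len(lst) = 5

5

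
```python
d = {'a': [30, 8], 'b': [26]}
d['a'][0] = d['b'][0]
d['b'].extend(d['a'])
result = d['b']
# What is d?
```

After line 1: d = {'a': [30, 8], 'b': [26]}
After line 2 (a[0] = b[0] = 26): d = {'a': [26, 8], 'b': [26]}
After line 3 (b.extend(a) appends [26, 8]): d = {'a': [26, 8], 'b': [26, 26, 8]}
After line 4: result = d['b'] = [26, 26, 8]

{'a': [26, 8], 'b': [26, 26, 8]}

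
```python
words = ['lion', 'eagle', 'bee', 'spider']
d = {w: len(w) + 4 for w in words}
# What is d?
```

{'lion': 8, 'eagle': 9, 'bee': 7, 'spider': 10}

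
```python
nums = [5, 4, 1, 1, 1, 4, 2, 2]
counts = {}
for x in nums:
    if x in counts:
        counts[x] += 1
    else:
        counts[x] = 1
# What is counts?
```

Initial: counts = {}, nums = [5, 4, 1, 1, 1, 4, 2, 2]
See 5: counts = {5: 1}
See 4: counts = {5: 1, 4: 1}
See 1: counts = {5: 1, 4: 1, 1: 1}
See 1: counts = {5: 1, 4: 1, 1: 2}
See 1: counts = {5: 1, 4: 1, 1: 3}
See 4: counts = {5: 1, 4: 2, 1: 3}
See 2: counts = {5: 1, 4: 2, 1: 3, 2: 1}
See 2: counts = {5: 1, 4: 2, 1: 3, 2: 2}

{5: 1, 4: 2, 1: 3, 2: 2}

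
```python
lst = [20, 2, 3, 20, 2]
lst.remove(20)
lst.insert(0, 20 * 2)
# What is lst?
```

After line 1: lst = [20, 2, 3, 20, 2]
After line 2 (remove first 20): lst = [2, 3, 20, 2]
After line 3 (insert 40 at index 0): lst = [40, 2, 3, 20, 2]

[40, 2, 3, 20, 2]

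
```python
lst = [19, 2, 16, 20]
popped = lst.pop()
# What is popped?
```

20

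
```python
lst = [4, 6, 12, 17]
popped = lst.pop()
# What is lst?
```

[4, 6, 12]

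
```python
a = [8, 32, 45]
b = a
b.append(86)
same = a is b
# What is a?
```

After line 1: a = [8, 32, 45]
After line 2 (b = a is an alias, same object): a = [8, 32, 45], b = [8, 32, 45]
After line 3 (b.append mutates the shared list): a = [8, 32, 45, 86], b = [8, 32, 45, 86]
After line 4 (same = a is b; same object -> True): same = True

[8, 32, 45, 86]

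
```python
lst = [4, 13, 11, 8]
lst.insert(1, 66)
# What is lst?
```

[4, 66, 13, 11, 8]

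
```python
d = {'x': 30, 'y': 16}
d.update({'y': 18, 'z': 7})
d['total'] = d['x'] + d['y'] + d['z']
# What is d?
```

After line 1: d = {'x': 30, 'y': 16}
After line 2 (y overwritten, z added): d = {'x': 30, 'y': 18, 'z': 7}
After line 3 (total = 30 + 18 + 7 = 55): d = {'x': 30, 'y': 18, 'z': 7, 'total': 55}

{'x': 30, 'y': 18, 'z': 7, 'total': 55}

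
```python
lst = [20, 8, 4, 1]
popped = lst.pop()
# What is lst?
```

[20, 8, 4]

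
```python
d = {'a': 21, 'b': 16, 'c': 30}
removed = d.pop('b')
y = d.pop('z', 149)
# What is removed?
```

After line 1: d = {'a': 21, 'b': 16, 'c': 30}
After line 2 (pop 'b' returns 16): d = {'a': 21, 'c': 30}, removed = 16
After line 3 (pop 'z' missing, returns default 149): d = {'a': 21, 'c': 30}, y = 149

16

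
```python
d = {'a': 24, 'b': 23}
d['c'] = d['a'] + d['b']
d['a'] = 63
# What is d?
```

After line 1: d = {'a': 24, 'b': 23}
After line 2 (d['c'] = 24 + 23): d = {'a': 24, 'b': 23, 'c': 47}
After line 3: d = {'a': 63, 'b': 23, 'c': 47}

{'a': 63, 'b': 23, 'c': 47}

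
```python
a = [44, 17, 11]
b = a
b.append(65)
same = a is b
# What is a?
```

After line 1: a = [44, 17, 11]
After line 2 (b = a is an alias, same object): a = [44, 17, 11], b = [44, 17, 11]
After line 3 (b.append mutates the shared list): a = [44, 17, 11, 65], b = [44, 17, 11, 65]
After line 4 (same = a is b; same object -> True): same = True

[44, 17, 11, 65]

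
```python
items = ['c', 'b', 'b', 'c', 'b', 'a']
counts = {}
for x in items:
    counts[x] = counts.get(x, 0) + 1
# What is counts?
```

Initial: counts = {}, items = ['c', 'b', 'b', 'c', 'b', 'a']
See 'c': counts = {'c': 1}
See 'b': counts = {'c': 1, 'b': 1}
See 'b': counts = {'c': 1, 'b': 2}
See 'c': counts = {'c': 2, 'b': 2}
See 'b': counts = {'c': 2, 'b': 3}
See 'a': counts = {'c': 2, 'b': 3, 'a': 1}

{'c': 2, 'b': 3, 'a': 1}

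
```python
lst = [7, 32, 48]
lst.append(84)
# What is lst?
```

[7, 32, 48, 84]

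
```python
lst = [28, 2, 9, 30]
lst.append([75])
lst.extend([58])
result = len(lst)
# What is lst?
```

After line 1: lst = [28, 2, 9, 30]
After line 2 (append adds [75] as single element): lst = [28, 2, 9, 30, [75]]
After line 3 (extend unpacks [58], adds 58): lst = [28, 2, 9, 30, [75], 58]
After line 4: result = len(lst) = 6

[28, 2, 9, 30, [75], 58]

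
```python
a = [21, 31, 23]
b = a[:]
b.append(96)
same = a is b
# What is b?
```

After line 1: a = [21, 31, 23]
After line 2 (b = a[:] is a shallow copy, new object): a = [21, 31, 23], b = [21, 31, 23]
After line 3 (append only mutates b): a = [21, 31, 23], b = [21, 31, 23, 96]
After line 4 (same = a is b; different objects -> False): same = False

[21, 31, 23, 96]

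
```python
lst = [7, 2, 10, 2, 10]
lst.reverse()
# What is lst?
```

[10, 2, 10, 2, 7]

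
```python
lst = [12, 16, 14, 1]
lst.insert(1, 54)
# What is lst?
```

[12, 54, 16, 14, 1]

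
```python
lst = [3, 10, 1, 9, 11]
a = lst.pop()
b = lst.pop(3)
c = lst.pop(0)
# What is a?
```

After line 1: lst = [3, 10, 1, 9, 11]
After line 2 (pop() -> a = 11): lst = [3, 10, 1, 9]
After line 3 (pop(3) -> b = 9): lst = [3, 10, 1]
After line 4 (pop(0) -> c = 3): lst = [10, 1]

11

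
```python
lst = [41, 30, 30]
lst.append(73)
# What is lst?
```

[41, 30, 30, 73]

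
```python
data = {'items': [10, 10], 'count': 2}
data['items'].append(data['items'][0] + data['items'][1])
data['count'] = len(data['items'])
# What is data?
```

After line 1: data = {'items': [10, 10], 'count': 2}
After line 2 (append 10 + 10 = 20): data = {'items': [10, 10, 20], 'count': 2}
After line 3 (count = len(items) = 3): data = {'items': [10, 10, 20], 'count': 3}

{'items': [10, 10, 20], 'count': 3}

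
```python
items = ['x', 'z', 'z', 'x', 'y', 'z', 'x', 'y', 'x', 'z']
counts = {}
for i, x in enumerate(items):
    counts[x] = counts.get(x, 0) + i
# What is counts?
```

Initial: counts = {}, items = ['x', 'z', 'z', 'x', 'y', 'z', 'x', 'y', 'x', 'z']
i=0, x='x': counts = {'x': 0}
i=1, x='z': counts = {'x': 0, 'z': 1}
i=2, x='z': counts = {'x': 0, 'z': 3}
i=3, x='x': counts = {'x': 3, 'z': 3}
i=4, x='y': counts = {'x': 3, 'z': 3, 'y': 4}
i=5, x='z': counts = {'x': 3, 'z': 8, 'y': 4}
i=6, x='x': counts = {'x': 9, 'z': 8, 'y': 4}
i=7, x='y': counts = {'x': 9, 'z': 8, 'y': 11}
i=8, x='x': counts = {'x': 17, 'z': 8, 'y': 11}
i=9, x='z': counts = {'x': 17, 'z': 17, 'y': 11}

{'x': 17, 'z': 17, 'y': 11}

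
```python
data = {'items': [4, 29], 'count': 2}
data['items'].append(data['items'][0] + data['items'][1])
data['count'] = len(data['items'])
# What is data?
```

After line 1: data = {'items': [4, 29], 'count': 2}
After line 2 (append 4 + 29 = 33): data = {'items': [4, 29, 33], 'count': 2}
After line 3 (count = len(items) = 3): data = {'items': [4, 29, 33], 'count': 3}

{'items': [4, 29, 33], 'count': 3}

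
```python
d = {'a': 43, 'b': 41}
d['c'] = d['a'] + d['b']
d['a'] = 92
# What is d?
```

After line 1: d = {'a': 43, 'b': 41}
After line 2 (d['c'] = 43 + 41): d = {'a': 43, 'b': 41, 'c': 84}
After line 3: d = {'a': 92, 'b': 41, 'c': 84}

{'a': 92, 'b': 41, 'c': 84}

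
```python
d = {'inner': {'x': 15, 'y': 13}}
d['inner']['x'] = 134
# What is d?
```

After line 1: d = {'inner': {'x': 15, 'y': 13}}
After line 2 (inner x overwritten): d = {'inner': {'x': 134, 'y': 13}}

{'inner': {'x': 134, 'y': 13}}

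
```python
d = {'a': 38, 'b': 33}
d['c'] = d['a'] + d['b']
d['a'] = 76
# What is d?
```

After line 1: d = {'a': 38, 'b': 33}
After line 2 (d['c'] = 38 + 33): d = {'a': 38, 'b': 33, 'c': 71}
After line 3: d = {'a': 76, 'b': 33, 'c': 71}

{'a': 76, 'b': 33, 'c': 71}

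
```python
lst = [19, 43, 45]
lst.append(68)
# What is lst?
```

[19, 43, 45, 68]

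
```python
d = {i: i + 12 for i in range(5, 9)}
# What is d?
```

{5: 17, 6: 18, 7: 19, 8: 20}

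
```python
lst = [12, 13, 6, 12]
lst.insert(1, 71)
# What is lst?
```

[12, 71, 13, 6, 12]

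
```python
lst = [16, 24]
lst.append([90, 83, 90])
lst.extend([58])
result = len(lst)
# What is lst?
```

After line 1: lst = [16, 24]
After line 2 (append adds [90, 83, 90] as single element): lst = [16, 24, [90, 83, 90]]
After line 3 (extend unpacks [58], adds 58): lst = [16, 24, [90, 83, 90], 58]
After line 4: result = len(lst) = 4

[16, 24, [90, 83, 90], 58]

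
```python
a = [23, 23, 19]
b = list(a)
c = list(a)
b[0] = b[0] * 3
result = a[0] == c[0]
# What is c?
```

After line 1: a = [23, 23, 19]
After line 2 (b = list(a), copy): a = [23, 23, 19], b = [23, 23, 19]
After line 3 (c = list(a) is a copy, new object): c = [23, 23, 19]
After line 4 (b[0] = 23 * 3 = 69; only b mutates (copy)): a = [23, 23, 19], b = [69, 23, 19], c = [23, 23, 19]
After line 5 (a[0] = 23, c[0] = 23; result = True)

[23, 23, 19]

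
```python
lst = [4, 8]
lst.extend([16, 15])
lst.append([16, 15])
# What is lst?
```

After line 1: lst = [4, 8]
After line 2 (extend unpacks [16, 15]): lst = [4, 8, 16, 15]
After line 3 (append adds [16, 15] as single element): lst = [4, 8, 16, 15, [16, 15]]

[4, 8, 16, 15, [16, 15]]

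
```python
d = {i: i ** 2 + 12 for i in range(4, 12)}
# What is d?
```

{4: 28, 5: 37, 6: 48, 7: 61, 8: 76, 9: 93, 10: 112, 11: 133}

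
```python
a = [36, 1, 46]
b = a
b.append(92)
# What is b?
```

After line 1: a = [36, 1, 46]
After line 2 (b = a is an alias, same object): a = [36, 1, 46], b = [36, 1, 46]
After line 3 (b.append mutates the shared list): a = [36, 1, 46, 92], b = [36, 1, 46, 92]

[36, 1, 46, 92]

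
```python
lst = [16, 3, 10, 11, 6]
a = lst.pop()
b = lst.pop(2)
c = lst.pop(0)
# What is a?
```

After line 1: lst = [16, 3, 10, 11, 6]
After line 2 (pop() -> a = 6): lst = [16, 3, 10, 11]
After line 3 (pop(2) -> b = 10): lst = [16, 3, 11]
After line 4 (pop(0) -> c = 16): lst = [3, 11]

6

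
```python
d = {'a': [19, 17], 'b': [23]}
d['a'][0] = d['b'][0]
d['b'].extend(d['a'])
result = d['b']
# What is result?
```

After line 1: d = {'a': [19, 17], 'b': [23]}
After line 2 (a[0] = b[0] = 23): d = {'a': [23, 17], 'b': [23]}
After line 3 (b.extend(a) appends [23, 17]): d = {'a': [23, 17], 'b': [23, 23, 17]}
After line 4: result = d['b'] = [23, 23, 17]

[23, 23, 17]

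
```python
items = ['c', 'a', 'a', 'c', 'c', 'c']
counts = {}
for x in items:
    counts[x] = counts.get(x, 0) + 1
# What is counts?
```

Initial: counts = {}, items = ['c', 'a', 'a', 'c', 'c', 'c']
See 'c': counts = {'c': 1}
See 'a': counts = {'c': 1, 'a': 1}
See 'a': counts = {'c': 1, 'a': 2}
See 'c': counts = {'c': 2, 'a': 2}
See 'c': counts = {'c': 3, 'a': 2}
See 'c': counts = {'c': 4, 'a': 2}

{'c': 4, 'a': 2}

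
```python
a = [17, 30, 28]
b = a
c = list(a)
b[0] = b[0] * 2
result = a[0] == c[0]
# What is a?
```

After line 1: a = [17, 30, 28]
After line 2 (b = a, alias): a = [17, 30, 28], b = [17, 30, 28]
After line 3 (c = list(a) is a copy, new object): c = [17, 30, 28]
After line 4 (b[0] = 17 * 2 = 34; mutates shared a/b): a = b = [34, 30, 28], c = [17, 30, 28]
After line 5 (a[0] = 34, c[0] = 17; result = False)

[34, 30, 28]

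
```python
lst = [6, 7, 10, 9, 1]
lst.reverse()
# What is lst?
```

[1, 9, 10, 7, 6]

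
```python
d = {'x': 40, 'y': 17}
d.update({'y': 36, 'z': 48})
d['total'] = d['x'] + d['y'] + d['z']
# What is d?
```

After line 1: d = {'x': 40, 'y': 17}
After line 2 (y overwritten, z added): d = {'x': 40, 'y': 36, 'z': 48}
After line 3 (total = 40 + 36 + 48 = 124): d = {'x': 40, 'y': 36, 'z': 48, 'total': 124}

{'x': 40, 'y': 36, 'z': 48, 'total': 124}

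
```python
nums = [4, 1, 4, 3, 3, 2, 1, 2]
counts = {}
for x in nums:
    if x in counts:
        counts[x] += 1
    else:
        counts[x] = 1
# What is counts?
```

Initial: counts = {}, nums = [4, 1, 4, 3, 3, 2, 1, 2]
See 4: counts = {4: 1}
See 1: counts = {4: 1, 1: 1}
See 4: counts = {4: 2, 1: 1}
See 3: counts = {4: 2, 1: 1, 3: 1}
See 3: counts = {4: 2, 1: 1, 3: 2}
See 2: counts = {4: 2, 1: 1, 3: 2, 2: 1}
See 1: counts = {4: 2, 1: 2, 3: 2, 2: 1}
See 2: counts = {4: 2, 1: 2, 3: 2, 2: 2}

{4: 2, 1: 2, 3: 2, 2: 2}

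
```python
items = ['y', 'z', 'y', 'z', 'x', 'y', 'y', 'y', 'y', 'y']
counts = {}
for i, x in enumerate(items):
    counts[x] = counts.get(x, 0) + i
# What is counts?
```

Initial: counts = {}, items = ['y', 'z', 'y', 'z', 'x', 'y', 'y', 'y', 'y', 'y']
i=0, x='y': counts = {'y': 0}
i=1, x='z': counts = {'y': 0, 'z': 1}
i=2, x='y': counts = {'y': 2, 'z': 1}
i=3, x='z': counts = {'y': 2, 'z': 4}
i=4, x='x': counts = {'y': 2, 'z': 4, 'x': 4}
i=5, x='y': counts = {'y': 7, 'z': 4, 'x': 4}
i=6, x='y': counts = {'y': 13, 'z': 4, 'x': 4}
i=7, x='y': counts = {'y': 20, 'z': 4, 'x': 4}
i=8, x='y': counts = {'y': 28, 'z': 4, 'x': 4}
i=9, x='y': counts = {'y': 37, 'z': 4, 'x': 4}

{'y': 37, 'z': 4, 'x': 4}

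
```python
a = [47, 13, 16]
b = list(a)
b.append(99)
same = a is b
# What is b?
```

After line 1: a = [47, 13, 16]
After line 2 (b = list(a) is a shallow copy, new object): a = [47, 13, 16], b = [47, 13, 16]
After line 3 (append only mutates b): a = [47, 13, 16], b = [47, 13, 16, 99]
After line 4 (same = a is b; different objects -> False): same = False

[47, 13, 16, 99]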